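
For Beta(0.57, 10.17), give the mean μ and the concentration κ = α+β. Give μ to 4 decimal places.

κ = α+β = 0.57+10.17 = 10.74; μ = α/κ = 0.57/10.74 = 0.0531.

μ = 0.0531, κ = 10.74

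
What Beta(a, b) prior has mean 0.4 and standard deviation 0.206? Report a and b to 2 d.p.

a = 1.86, b = 2.79

First σ² = 0.042436. Setting a = μn, b = (1−μ)n with n = a+b,
μ(1−μ)/(n+1) = 0.042436 ⇒ n+1 = 0.24/0.042436 = 5.6556 ⇒ n = 4.6556.
Hence a = 0.4×4.6556 = 1.86, b = 0.6×4.6556 = 2.79.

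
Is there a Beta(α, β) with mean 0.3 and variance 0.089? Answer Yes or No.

Yes

The Beta variance bound is σ² < μ(1−μ).
Here μ(1−μ) = 0.3×0.7 = 0.21, and 0.089 < 0.21.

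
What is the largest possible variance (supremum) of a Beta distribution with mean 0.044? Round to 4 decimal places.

For fixed mean μ the Beta variance is μ(1−μ)/(α+β+1), increasing as α+β decreases.
Its least upper bound (not attained) is μ(1−μ) = 0.044·0.956 = 0.0421.

0.0421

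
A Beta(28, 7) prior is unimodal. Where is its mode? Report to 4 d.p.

0.8182

The density x^(α−1)(1−x)^(β−1) is maximised at (α−1)/(α+β−2) = 27/33 = 0.8182.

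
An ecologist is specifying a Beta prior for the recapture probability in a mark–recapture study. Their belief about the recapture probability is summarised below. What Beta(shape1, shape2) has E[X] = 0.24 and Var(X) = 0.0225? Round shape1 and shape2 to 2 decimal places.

Write ν = shape1+shape2; then shape1 = μν and Var = μ(1−μ)/(ν+1).
ν = μ(1−μ)/Var − 1 = 0.1824/0.0225 − 1 = 7.1067.
shape1 = 0.24·7.1067 = 1.71, shape2 = 0.76·7.1067 = 5.40.

shape1 = 1.71, shape2 = 5.40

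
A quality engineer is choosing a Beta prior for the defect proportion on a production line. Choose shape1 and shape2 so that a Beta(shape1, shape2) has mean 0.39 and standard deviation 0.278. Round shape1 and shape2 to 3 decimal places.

shape1 = 0.811, shape2 = 1.268

Variance = 0.278² = 0.077284. The moment-matching identity shape1+shape2 = μ(1−μ)/Var − 1 gives
shape1+shape2 = 0.2379/0.077284 − 1 = 2.0783, so shape1 = μ·2.0783 = 0.811 and shape2 = (1−μ)·2.0783 = 1.268.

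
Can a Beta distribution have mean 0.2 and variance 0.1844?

No

The Beta variance bound is σ² < μ(1−μ).
Here μ(1−μ) = 0.2×0.8 = 0.16, and 0.1844 ≥ 0.16.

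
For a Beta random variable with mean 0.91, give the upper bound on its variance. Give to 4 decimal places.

Var = μ(1−μ)/(α+β+1), which approaches μ(1−μ) as α+β → 0.
So the supremum is μ(1−μ) = 0.91×0.09 = 0.0819.

0.0819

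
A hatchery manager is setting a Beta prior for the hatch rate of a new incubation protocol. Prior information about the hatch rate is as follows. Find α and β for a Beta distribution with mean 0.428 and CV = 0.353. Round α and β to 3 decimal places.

σ = CV·μ = 0.353×0.428 = 0.15108, so σ² = 0.022826.
s+1 = μ(1−μ)/σ² = 0.244816/0.022826 = 10.7251, so s = α+β = 9.7251.
α = μs = 4.162, β = (1−μ)s = 5.563.

α = 4.162, β = 5.563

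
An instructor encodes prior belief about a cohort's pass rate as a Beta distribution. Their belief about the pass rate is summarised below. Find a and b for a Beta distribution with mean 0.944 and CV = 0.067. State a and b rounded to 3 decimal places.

a = 11.531, b = 0.684

Var = (CV·μ)² = (0.067×0.944)² = 0.004000.
a+b = μ(1−μ)/Var − 1 = 0.052864/0.004000 − 1 = 12.2150.
Thus a = 0.944·12.2150 = 11.531 and b = 0.056·12.2150 = 0.684.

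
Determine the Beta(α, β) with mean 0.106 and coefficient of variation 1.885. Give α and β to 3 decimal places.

Var = (CV·μ)² = (1.885×0.106)² = 0.039924.
α+β = μ(1−μ)/Var − 1 = 0.094764/0.039924 − 1 = 1.3736.
Thus α = 0.106·1.3736 = 0.146 and β = 0.894·1.3736 = 1.228.

α = 0.146, β = 1.228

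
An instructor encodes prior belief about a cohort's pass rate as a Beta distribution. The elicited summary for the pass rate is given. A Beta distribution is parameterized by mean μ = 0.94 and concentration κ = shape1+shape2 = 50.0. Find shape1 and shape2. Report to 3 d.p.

shape1 = μκ = 0.94×50.0 = 47.000 and shape2 = (1−μ)κ = 0.06×50.0 = 3.000.

shape1 = 47.000, shape2 = 3.000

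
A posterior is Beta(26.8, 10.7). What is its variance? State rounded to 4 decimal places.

0.0053

μ = 26.8/37.5 = 0.714667; Var = μ(1−μ)/(α+β+1) = 0.2039182/38.5 = 0.0053.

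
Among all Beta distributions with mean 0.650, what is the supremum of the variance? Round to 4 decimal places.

0.2275

For fixed mean μ the Beta variance is μ(1−μ)/(α+β+1), increasing as α+β decreases.
Its least upper bound (not attained) is μ(1−μ) = 0.650·0.350 = 0.2275.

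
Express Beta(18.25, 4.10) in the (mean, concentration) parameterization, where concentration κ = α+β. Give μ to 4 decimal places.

μ = 0.8166, κ = 22.35

κ = α+β = 18.25+4.10 = 22.35; μ = α/κ = 18.25/22.35 = 0.8166.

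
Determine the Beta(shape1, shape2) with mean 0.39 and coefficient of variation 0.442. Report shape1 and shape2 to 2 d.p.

Var = (CV·μ)² = (0.442×0.39)² = 0.029715.
shape1+shape2 = μ(1−μ)/Var − 1 = 0.2379/0.029715 − 1 = 7.0061.
Thus shape1 = 0.39·7.0061 = 2.73 and shape2 = 0.61·7.0061 = 4.27.

shape1 = 2.73, shape2 = 4.27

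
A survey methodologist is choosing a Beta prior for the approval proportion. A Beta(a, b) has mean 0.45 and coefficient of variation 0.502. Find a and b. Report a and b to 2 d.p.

a = 1.73, b = 2.12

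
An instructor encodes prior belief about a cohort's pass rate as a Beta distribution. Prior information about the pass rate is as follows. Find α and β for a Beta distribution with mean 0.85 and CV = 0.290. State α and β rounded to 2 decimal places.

α = 0.93, β = 0.16

Var = (CV·μ)² = (0.290×0.85)² = 0.060762.
α+β = μ(1−μ)/Var − 1 = 0.1275/0.060762 − 1 = 1.0983.
Thus α = 0.85·1.0983 = 0.93 and β = 0.15·1.0983 = 0.16.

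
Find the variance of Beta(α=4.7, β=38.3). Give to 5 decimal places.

0.00221

Var = αβ/[(α+β)²(α+β+1)] = (4.7×38.3)/(43.0²×44.0) = 180.01/81356.000 = 0.00221.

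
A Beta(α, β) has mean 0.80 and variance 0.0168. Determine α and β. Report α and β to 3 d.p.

By moment matching, α+β = μ(1−μ)/σ² − 1 = (0.80·0.20)/0.0168 − 1 = 9.5238 − 1 = 8.5238.
Since α/(α+β) = μ, α = 0.80·8.5238 = 6.819 and β = 0.20·8.5238 = 1.705.

α = 6.819, β = 1.705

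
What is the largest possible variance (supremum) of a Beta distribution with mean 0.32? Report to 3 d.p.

0.218

Var = μ(1−μ)/(α+β+1), which approaches μ(1−μ) as α+β → 0.
So the supremum is μ(1−μ) = 0.32×0.68 = 0.218.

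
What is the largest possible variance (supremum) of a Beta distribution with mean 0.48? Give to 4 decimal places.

0.2496

Var = μ(1−μ)/(α+β+1), which approaches μ(1−μ) as α+β → 0.
So the supremum is μ(1−μ) = 0.48×0.52 = 0.2496.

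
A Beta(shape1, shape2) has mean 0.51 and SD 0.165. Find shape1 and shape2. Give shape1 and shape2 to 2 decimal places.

First σ² = 0.027225. Setting shape1 = μn, shape2 = (1−μ)n with n = shape1+shape2,
μ(1−μ)/(n+1) = 0.027225 ⇒ n+1 = 0.2499/0.027225 = 9.1791 ⇒ n = 8.1791.
Hence shape1 = 0.51×8.1791 = 4.17, shape2 = 0.49×8.1791 = 4.01.

shape1 = 4.17, shape2 = 4.01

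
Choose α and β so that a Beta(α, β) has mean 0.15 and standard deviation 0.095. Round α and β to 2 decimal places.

α = 1.97, β = 11.16

σ² = 0.095² = 0.009025.
With s = α+β, Var = μ(1−μ)/(s+1), so s+1 = (0.15×0.85)/0.009025 = 14.1274 and s = 13.1274.
α = μs = 1.97, β = (1−μ)s = 11.16.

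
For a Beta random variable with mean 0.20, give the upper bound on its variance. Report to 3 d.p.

For fixed mean μ the Beta variance is μ(1−μ)/(α+β+1), increasing as α+β decreases.
Its least upper bound (not attained) is μ(1−μ) = 0.20·0.80 = 0.160.

0.160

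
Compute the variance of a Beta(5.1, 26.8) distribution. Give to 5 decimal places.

α+β = 31.9 and αβ = 136.68, so Var = αβ/[(α+β)²(α+β+1)] = 136.68/33479.369 = 0.00408.

0.00408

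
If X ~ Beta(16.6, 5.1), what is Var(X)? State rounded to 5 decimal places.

Var = αβ/[(α+β)²(α+β+1)] = (16.6×5.1)/(21.7²×22.7) = 84.66/10689.203 = 0.00792.

0.00792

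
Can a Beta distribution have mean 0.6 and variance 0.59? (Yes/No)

A Beta with mean μ has variance μ(1−μ)/(α+β+1) < μ(1−μ).
Here μ(1−μ) = 0.6×0.4 = 0.24, and 0.59 ≥ 0.24.

No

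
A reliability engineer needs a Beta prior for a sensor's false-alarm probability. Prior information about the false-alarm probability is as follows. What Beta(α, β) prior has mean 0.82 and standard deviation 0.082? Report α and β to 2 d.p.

σ² = 0.082² = 0.006724.
With s = α+β, Var = μ(1−μ)/(s+1), so s+1 = (0.82×0.18)/0.006724 = 21.9512 and s = 20.9512.
α = μs = 17.18, β = (1−μ)s = 3.77.

α = 17.18, β = 3.77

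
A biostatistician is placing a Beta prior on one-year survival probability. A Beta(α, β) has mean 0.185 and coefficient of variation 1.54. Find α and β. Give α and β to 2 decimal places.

Var = (CV·μ)² = (1.54×0.185)² = 0.081168.
α+β = μ(1−μ)/Var − 1 = 0.150775/0.081168 − 1 = 0.8576.
Thus α = 0.185·0.8576 = 0.16 and β = 0.815·0.8576 = 0.70.

α = 0.16, β = 0.70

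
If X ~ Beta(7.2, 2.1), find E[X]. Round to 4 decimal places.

0.7742

E[X] = α/(α+β) = 7.2/9.3 = 0.7742.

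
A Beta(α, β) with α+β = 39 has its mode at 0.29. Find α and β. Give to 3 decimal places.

Mode = (α−1)/(κ−2) with κ = α+β, so α−1 = 0.29·37 = 10.730.
α = 11.730; β = κ − α = 27.270.

α = 11.730, β = 27.270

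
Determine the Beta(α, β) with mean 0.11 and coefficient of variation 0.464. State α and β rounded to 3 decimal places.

Var = (CV·μ)² = (0.464×0.11)² = 0.002605.
α+β = μ(1−μ)/Var − 1 = 0.0979/0.002605 − 1 = 36.5804.
Thus α = 0.11·36.5804 = 4.024 and β = 0.89·36.5804 = 32.557.

α = 4.024, β = 32.557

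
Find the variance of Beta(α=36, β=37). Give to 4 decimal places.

0.0034

α+β = 73 and αβ = 1332, so Var = αβ/[(α+β)²(α+β+1)] = 1332/394346 = 0.0034.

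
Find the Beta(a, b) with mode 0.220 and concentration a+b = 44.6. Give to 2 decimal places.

Since the density peak of Beta(a,b) is at (a−1)/(a+b−2),
a = 1 + 0.220(44.6−2) = 10.37 and b = 44.6 − 10.37 = 34.23.

a = 10.37, b = 34.23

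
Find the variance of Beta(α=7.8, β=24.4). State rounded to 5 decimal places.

0.00553

Var = αβ/[(α+β)²(α+β+1)] = (7.8×24.4)/(32.2²×33.2) = 190.32/34423.088 = 0.00553.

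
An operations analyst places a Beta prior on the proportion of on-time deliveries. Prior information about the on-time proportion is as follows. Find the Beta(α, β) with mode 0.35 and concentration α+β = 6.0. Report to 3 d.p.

Mode = (α−1)/(κ−2) with κ = α+β, so α−1 = 0.35·4.0 = 1.400.
α = 2.400; β = κ − α = 3.600.

α = 2.400, β = 3.600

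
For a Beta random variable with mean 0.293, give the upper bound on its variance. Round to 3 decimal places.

Var = μ(1−μ)/(α+β+1), which approaches μ(1−μ) as α+β → 0.
So the supremum is μ(1−μ) = 0.293×0.707 = 0.207.

0.207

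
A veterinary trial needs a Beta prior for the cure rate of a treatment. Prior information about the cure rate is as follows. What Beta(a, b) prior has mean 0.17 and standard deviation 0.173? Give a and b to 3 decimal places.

a = 0.631, b = 3.083

σ² = 0.173² = 0.029929.
With s = a+b, Var = μ(1−μ)/(s+1), so s+1 = (0.17×0.83)/0.029929 = 4.7145 and s = 3.7145.
a = μs = 0.631, b = (1−μ)s = 3.083.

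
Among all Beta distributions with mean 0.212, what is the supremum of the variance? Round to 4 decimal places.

0.1671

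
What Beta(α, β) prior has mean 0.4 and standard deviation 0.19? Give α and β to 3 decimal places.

α = 2.259, β = 3.389

σ² = 0.19² = 0.0361.
With s = α+β, Var = μ(1−μ)/(s+1), so s+1 = (0.4×0.6)/0.0361 = 6.6482 and s = 5.6482.
α = μs = 2.259, β = (1−μ)s = 3.389.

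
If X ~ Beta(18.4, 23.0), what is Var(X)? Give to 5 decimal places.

Var = αβ/[(α+β)²(α+β+1)] = (18.4×23.0)/(41.4²×42.4) = 423.20/72671.904 = 0.00582.

0.00582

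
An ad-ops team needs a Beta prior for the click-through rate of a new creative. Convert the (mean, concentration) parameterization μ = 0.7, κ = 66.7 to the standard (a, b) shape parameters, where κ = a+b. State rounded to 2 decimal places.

a = 46.69, b = 20.01

a = μκ = 0.7×66.7 = 46.69 and b = (1−μ)κ = 0.3×66.7 = 20.01.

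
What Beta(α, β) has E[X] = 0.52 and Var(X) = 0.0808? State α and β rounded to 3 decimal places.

α = 1.086, β = 1.003

Let s = α+β. The Beta variance is μ(1−μ)/(s+1).
So s+1 = μ(1−μ)/σ² = (0.52×0.48)/0.0808 = 0.2496/0.0808 = 3.0891, giving s = 2.0891.
Then α = μs = 0.52×2.0891 = 1.086 and β = (1−μ)s = 0.48×2.0891 = 1.003.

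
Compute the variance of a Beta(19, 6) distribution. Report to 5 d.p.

μ = 19/25 = 0.760000; Var = μ(1−μ)/(α+β+1) = 0.1824000/26 = 0.00702.

0.00702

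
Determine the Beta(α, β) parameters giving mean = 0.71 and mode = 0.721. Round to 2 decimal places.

α = 28.53, β = 11.65

With s = α+β: μ = α/s and mode = (α−1)/(s−2). Eliminating α = μs,
μs − 1 = m(s−2) ⇒ s(μ−m) = 1−2m ⇒ s = -0.442/-0.011 = 40.1818.
So α = μs = 28.53, β = (1−μ)s = 11.65.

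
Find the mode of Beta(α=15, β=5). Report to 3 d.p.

The density x^(α−1)(1−x)^(β−1) is maximised at (α−1)/(α+β−2) = 14/18 = 0.778.

0.778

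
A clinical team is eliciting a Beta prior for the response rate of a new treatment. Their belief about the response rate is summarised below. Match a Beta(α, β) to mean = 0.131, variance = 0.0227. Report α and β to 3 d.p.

Write ν = α+β; then α = μν and Var = μ(1−μ)/(ν+1).
ν = μ(1−μ)/Var − 1 = 0.113839/0.0227 − 1 = 4.0149.
α = 0.131·4.0149 = 0.526, β = 0.869·4.0149 = 3.489.

α = 0.526, β = 3.489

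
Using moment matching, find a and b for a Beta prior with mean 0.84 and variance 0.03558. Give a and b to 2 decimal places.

By moment matching, a+b = μ(1−μ)/σ² − 1 = (0.84·0.16)/0.03558 − 1 = 3.7774 − 1 = 2.7774.
Since a/(a+b) = μ, a = 0.84·2.7774 = 2.33 and b = 0.16·2.7774 = 0.44.

a = 2.33, b = 0.44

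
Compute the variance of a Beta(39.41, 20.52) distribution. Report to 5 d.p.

0.00370

Var = αβ/[(α+β)²(α+β+1)] = (39.41×20.52)/(59.93²×60.93) = 808.6932/218836.486557 = 0.00370.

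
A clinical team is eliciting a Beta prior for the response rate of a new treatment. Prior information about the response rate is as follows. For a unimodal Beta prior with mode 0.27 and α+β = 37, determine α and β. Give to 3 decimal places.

α = 10.450, β = 26.550

Mode = (α−1)/(κ−2) with κ = α+β, so α−1 = 0.27·35 = 9.450.
α = 10.450; β = κ − α = 26.550.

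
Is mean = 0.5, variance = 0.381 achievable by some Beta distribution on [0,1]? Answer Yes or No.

No

A Beta with mean μ has variance μ(1−μ)/(α+β+1) < μ(1−μ).
Here μ(1−μ) = 0.5×0.5 = 0.25, and 0.381 ≥ 0.25.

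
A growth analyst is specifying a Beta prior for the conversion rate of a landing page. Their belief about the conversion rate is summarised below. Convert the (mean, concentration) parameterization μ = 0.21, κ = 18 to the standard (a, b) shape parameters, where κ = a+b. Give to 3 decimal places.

a = 3.780, b = 14.220

Split κ in proportion μ : (1−μ): a = 0.21·18 = 3.780, b = 18 − 3.780 = 14.220.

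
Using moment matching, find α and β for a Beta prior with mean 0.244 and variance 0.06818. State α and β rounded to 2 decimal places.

Let s = α+β. The Beta variance is μ(1−μ)/(s+1).
So s+1 = μ(1−μ)/σ² = (0.244×0.756)/0.06818 = 0.184464/0.06818 = 2.7055, giving s = 1.7055.
Then α = μs = 0.244×1.7055 = 0.42 and β = (1−μ)s = 0.756×1.7055 = 1.29.

α = 0.42, β = 1.29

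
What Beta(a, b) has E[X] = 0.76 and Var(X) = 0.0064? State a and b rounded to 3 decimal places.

Write ν = a+b; then a = μν and Var = μ(1−μ)/(ν+1).
ν = μ(1−μ)/Var − 1 = 0.1824/0.0064 − 1 = 27.5000.
a = 0.76·27.5000 = 20.900, b = 0.24·27.5000 = 6.600.

a = 20.900, b = 6.600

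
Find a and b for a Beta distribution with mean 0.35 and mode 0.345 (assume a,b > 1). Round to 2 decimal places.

Let s = a+b. Mean gives a = μs = 0.35s; mode gives (a−1)/(s−2) = 0.345.
Substituting: 0.35s − 1 = 0.345(s−2) = 0.345s − 0.690, so 0.005s = 0.310 and s = 62.0000.
Then a = 0.35×62.0000 = 21.70 and b = s−a = 40.30.

a = 21.70, b = 40.30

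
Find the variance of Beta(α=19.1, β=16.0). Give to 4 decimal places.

μ = 19.1/35.1 = 0.544160; Var = μ(1−μ)/(α+β+1) = 0.2480499/36.1 = 0.0069.

0.0069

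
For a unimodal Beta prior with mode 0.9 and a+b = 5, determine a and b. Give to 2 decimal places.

Since the density peak of Beta(a,b) is at (a−1)/(a+b−2),
a = 1 + 0.9(5−2) = 3.70 and b = 5 − 3.70 = 1.30.

a = 3.70, b = 1.30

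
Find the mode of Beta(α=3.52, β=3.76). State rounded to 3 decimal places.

With α,β > 1, mode = (α−1)/(α+β−2) = 2.52/5.28 = 0.477.

0.477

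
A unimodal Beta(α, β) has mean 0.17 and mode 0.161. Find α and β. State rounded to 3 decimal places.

With s = α+β: μ = α/s and mode = (α−1)/(s−2). Eliminating α = μs,
μs − 1 = m(s−2) ⇒ s(μ−m) = 1−2m ⇒ s = 0.678/0.009 = 75.3333.
So α = μs = 12.807, β = (1−μ)s = 62.527.

α = 12.807, β = 62.527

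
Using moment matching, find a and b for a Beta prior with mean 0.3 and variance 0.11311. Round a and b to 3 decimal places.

a = 0.257, b = 0.600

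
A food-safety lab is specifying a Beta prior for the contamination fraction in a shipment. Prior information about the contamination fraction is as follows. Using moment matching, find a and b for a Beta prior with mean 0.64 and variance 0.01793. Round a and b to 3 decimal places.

a = 7.584, b = 4.266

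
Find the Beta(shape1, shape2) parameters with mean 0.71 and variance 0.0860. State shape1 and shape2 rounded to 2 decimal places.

Write ν = shape1+shape2; then shape1 = μν and Var = μ(1−μ)/(ν+1).
ν = μ(1−μ)/Var − 1 = 0.2059/0.0860 − 1 = 1.3942.
shape1 = 0.71·1.3942 = 0.99, shape2 = 0.29·1.3942 = 0.40.

shape1 = 0.99, shape2 = 0.40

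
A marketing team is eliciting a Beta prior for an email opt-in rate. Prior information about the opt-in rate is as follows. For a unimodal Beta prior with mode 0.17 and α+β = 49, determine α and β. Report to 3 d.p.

Since the density peak of Beta(α,β) is at (α−1)/(α+β−2),
α = 1 + 0.17(49−2) = 8.990 and β = 49 − 8.990 = 40.010.

α = 8.990, β = 40.010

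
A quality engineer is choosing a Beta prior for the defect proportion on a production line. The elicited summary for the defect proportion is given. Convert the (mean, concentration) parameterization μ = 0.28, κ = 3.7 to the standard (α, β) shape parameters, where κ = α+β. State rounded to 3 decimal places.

α = 1.036, β = 2.664

Split κ in proportion μ : (1−μ): α = 0.28·3.7 = 1.036, β = 3.7 − 1.036 = 2.664.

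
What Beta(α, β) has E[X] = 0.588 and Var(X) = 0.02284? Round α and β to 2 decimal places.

By moment matching, α+β = μ(1−μ)/σ² − 1 = (0.588·0.412)/0.02284 − 1 = 10.6067 − 1 = 9.6067.
Since α/(α+β) = μ, α = 0.588·9.6067 = 5.65 and β = 0.412·9.6067 = 3.96.

α = 5.65, β = 3.96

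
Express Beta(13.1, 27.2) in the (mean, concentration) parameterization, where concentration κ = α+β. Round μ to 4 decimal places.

μ = 0.3251, κ = 40.3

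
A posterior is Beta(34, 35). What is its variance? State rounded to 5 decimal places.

0.00357

Var = αβ/[(α+β)²(α+β+1)] = (34×35)/(69²×70) = 1190/333270 = 0.00357.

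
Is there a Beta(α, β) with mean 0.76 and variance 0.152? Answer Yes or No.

A Beta with mean μ has variance μ(1−μ)/(α+β+1) < μ(1−μ).
Here μ(1−μ) = 0.76×0.24 = 0.1824, and 0.152 < 0.1824.

Yes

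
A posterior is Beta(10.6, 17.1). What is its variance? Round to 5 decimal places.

0.00823

Var = αβ/[(α+β)²(α+β+1)] = (10.6×17.1)/(27.7²×28.7) = 181.26/22021.223 = 0.00823.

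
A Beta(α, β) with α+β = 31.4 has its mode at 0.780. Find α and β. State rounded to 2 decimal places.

α = 23.93, β = 7.47

Since the density peak of Beta(α,β) is at (α−1)/(α+β−2),
α = 1 + 0.780(31.4−2) = 23.93 and β = 31.4 − 23.93 = 7.47.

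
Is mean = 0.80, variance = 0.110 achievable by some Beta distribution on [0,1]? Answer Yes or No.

For any Beta, Var(X) < E[X]·(1−E[X]).
Here μ(1−μ) = 0.80×0.20 = 0.1600, and 0.110 < 0.1600.

Yes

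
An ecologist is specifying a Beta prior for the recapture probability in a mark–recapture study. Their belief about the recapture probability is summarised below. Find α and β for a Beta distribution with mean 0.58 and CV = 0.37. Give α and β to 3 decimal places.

α = 2.488, β = 1.802

σ = CV·μ = 0.37×0.58 = 0.21460, so σ² = 0.046053.
s+1 = μ(1−μ)/σ² = 0.2436/0.046053 = 5.2895, so s = α+β = 4.2895.
α = μs = 2.488, β = (1−μ)s = 1.802.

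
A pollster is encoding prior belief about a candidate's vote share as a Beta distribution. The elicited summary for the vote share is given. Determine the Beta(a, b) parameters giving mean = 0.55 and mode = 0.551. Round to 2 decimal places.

a = 56.10, b = 45.90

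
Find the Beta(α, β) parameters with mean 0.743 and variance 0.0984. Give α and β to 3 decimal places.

α = 0.699, β = 0.242

Let s = α+β. The Beta variance is μ(1−μ)/(s+1).
So s+1 = μ(1−μ)/σ² = (0.743×0.257)/0.0984 = 0.190951/0.0984 = 1.9406, giving s = 0.9406.
Then α = μs = 0.743×0.9406 = 0.699 and β = (1−μ)s = 0.257×0.9406 = 0.242.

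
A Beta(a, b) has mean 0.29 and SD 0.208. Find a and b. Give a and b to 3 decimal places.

a = 1.090, b = 2.669

First σ² = 0.043264. Setting a = μn, b = (1−μ)n with n = a+b,
μ(1−μ)/(n+1) = 0.043264 ⇒ n+1 = 0.2059/0.043264 = 4.7592 ⇒ n = 3.7592.
Hence a = 0.29×3.7592 = 1.090, b = 0.71×3.7592 = 2.669.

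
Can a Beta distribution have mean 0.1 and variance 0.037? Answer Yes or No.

Yes

The Beta variance bound is σ² < μ(1−μ).
Here μ(1−μ) = 0.1×0.9 = 0.09, and 0.037 < 0.09.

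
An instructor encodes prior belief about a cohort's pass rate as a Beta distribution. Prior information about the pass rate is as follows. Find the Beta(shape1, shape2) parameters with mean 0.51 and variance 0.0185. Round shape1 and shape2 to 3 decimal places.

Write ν = shape1+shape2; then shape1 = μν and Var = μ(1−μ)/(ν+1).
ν = μ(1−μ)/Var − 1 = 0.2499/0.0185 − 1 = 12.5081.
shape1 = 0.51·12.5081 = 6.379, shape2 = 0.49·12.5081 = 6.129.

shape1 = 6.379, shape2 = 6.129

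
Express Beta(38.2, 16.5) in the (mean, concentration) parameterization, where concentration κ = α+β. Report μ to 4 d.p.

κ = α+β = 38.2+16.5 = 54.7; μ = α/κ = 38.2/54.7 = 0.6984.

μ = 0.6984, κ = 54.7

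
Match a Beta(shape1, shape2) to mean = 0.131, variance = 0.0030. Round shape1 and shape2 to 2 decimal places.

Write ν = shape1+shape2; then shape1 = μν and Var = μ(1−μ)/(ν+1).
ν = μ(1−μ)/Var − 1 = 0.113839/0.0030 − 1 = 36.9463.
shape1 = 0.131·36.9463 = 4.84, shape2 = 0.869·36.9463 = 32.11.

shape1 = 4.84, shape2 = 32.11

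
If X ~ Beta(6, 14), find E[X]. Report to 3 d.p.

0.300

E[X] = α/(α+β) = 6/20 = 0.300.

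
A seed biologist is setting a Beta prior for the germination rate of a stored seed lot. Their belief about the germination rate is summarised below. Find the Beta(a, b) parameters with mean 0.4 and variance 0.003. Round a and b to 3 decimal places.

a = 31.600, b = 47.400

By moment matching, a+b = μ(1−μ)/σ² − 1 = (0.4·0.6)/0.003 − 1 = 80.0000 − 1 = 79.0000.
Since a/(a+b) = μ, a = 0.4·79.0000 = 31.600 and b = 0.6·79.0000 = 47.400.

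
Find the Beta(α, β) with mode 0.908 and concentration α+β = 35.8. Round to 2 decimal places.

Mode = (α−1)/(κ−2) with κ = α+β, so α−1 = 0.908·33.8 = 30.69.
α = 31.69; β = κ − α = 4.11.

α = 31.69, β = 4.11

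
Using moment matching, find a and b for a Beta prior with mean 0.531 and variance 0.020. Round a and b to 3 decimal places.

Write ν = a+b; then a = μν and Var = μ(1−μ)/(ν+1).
ν = μ(1−μ)/Var − 1 = 0.249039/0.020 − 1 = 11.4520.
a = 0.531·11.4520 = 6.081, b = 0.469·11.4520 = 5.371.

a = 6.081, b = 5.371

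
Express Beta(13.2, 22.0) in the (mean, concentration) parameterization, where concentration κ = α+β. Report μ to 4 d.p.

μ = 0.3750, κ = 35.2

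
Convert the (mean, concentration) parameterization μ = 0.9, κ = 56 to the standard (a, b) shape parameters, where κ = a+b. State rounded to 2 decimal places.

Split κ in proportion μ : (1−μ): a = 0.9·56 = 50.40, b = 56 − 50.40 = 5.60.

a = 50.40, b = 5.60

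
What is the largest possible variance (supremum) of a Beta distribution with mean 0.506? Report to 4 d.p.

0.2500

Var = μ(1−μ)/(α+β+1), which approaches μ(1−μ) as α+β → 0.
So the supremum is μ(1−μ) = 0.506×0.494 = 0.2500.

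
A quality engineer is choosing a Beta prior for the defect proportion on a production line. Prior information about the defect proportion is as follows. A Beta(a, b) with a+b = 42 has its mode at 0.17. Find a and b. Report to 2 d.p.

For a,b>1 the mode is (a−1)/(a+b−2), so a = mode·(κ−2)+1 = 0.17×40+1 = 7.80.
And b = (1−mode)·(κ−2)+1 = 0.83×40+1 = 34.20.

a = 7.80, b = 34.20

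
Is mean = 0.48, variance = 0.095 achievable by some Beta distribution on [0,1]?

Yes

For any Beta, Var(X) < E[X]·(1−E[X]).
Here μ(1−μ) = 0.48×0.52 = 0.2496, and 0.095 < 0.2496.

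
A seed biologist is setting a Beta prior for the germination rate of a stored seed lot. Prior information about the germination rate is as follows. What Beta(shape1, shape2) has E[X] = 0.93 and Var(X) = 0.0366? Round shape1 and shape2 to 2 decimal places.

shape1 = 0.72, shape2 = 0.05

Write ν = shape1+shape2; then shape1 = μν and Var = μ(1−μ)/(ν+1).
ν = μ(1−μ)/Var − 1 = 0.0651/0.0366 − 1 = 0.7787.
shape1 = 0.93·0.7787 = 0.72, shape2 = 0.07·0.7787 = 0.05.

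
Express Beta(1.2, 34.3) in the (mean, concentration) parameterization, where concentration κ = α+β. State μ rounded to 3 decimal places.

κ = α+β = 1.2+34.3 = 35.5; μ = α/κ = 1.2/35.5 = 0.034.

μ = 0.034, κ = 35.5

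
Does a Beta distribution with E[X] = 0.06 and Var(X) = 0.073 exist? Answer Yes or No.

For any Beta, Var(X) < E[X]·(1−E[X]).
Here μ(1−μ) = 0.06×0.94 = 0.0564, and 0.073 ≥ 0.0564.

No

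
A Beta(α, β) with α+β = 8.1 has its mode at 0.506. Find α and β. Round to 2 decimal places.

Since the density peak of Beta(α,β) is at (α−1)/(α+β−2),
α = 1 + 0.506(8.1−2) = 4.09 and β = 8.1 − 4.09 = 4.01.

α = 4.09, β = 4.01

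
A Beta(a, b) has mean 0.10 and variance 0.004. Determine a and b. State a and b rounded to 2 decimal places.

Let s = a+b. The Beta variance is μ(1−μ)/(s+1).
So s+1 = μ(1−μ)/σ² = (0.10×0.90)/0.004 = 0.0900/0.004 = 22.5000, giving s = 21.5000.
Then a = μs = 0.10×21.5000 = 2.15 and b = (1−μ)s = 0.90×21.5000 = 19.35.

a = 2.15, b = 19.35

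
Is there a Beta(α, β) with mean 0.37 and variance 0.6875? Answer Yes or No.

No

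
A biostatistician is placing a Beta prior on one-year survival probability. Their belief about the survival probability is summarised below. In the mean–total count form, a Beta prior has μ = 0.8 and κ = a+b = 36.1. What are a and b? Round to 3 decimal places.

a = μκ = 0.8×36.1 = 28.880 and b = (1−μ)κ = 0.2×36.1 = 7.220.

a = 28.880, b = 7.220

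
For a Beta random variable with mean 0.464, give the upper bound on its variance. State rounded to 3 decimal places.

0.249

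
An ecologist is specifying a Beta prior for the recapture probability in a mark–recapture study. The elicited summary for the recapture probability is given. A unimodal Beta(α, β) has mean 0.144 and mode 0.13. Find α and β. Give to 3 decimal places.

Let s = α+β. Mean gives α = μs = 0.144s; mode gives (α−1)/(s−2) = 0.13.
Substituting: 0.144s − 1 = 0.13(s−2) = 0.13s − 0.26, so 0.014s = 0.74 and s = 52.8571.
Then α = 0.144×52.8571 = 7.611 and β = s−α = 45.246.

α = 7.611, β = 45.246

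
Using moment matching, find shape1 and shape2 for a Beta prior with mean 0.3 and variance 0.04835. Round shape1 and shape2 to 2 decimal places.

shape1 = 1.00, shape2 = 2.34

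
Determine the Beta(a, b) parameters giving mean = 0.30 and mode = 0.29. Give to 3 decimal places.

a = 12.600, b = 29.400

With s = a+b: μ = a/s and mode = (a−1)/(s−2). Eliminating a = μs,
μs − 1 = m(s−2) ⇒ s(μ−m) = 1−2m ⇒ s = 0.42/0.01 = 42.0000.
So a = μs = 12.600, b = (1−μ)s = 29.400.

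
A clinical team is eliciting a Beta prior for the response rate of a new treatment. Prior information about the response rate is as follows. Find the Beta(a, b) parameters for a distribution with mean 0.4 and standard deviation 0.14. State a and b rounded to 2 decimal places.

First σ² = 0.0196. Setting a = μn, b = (1−μ)n with n = a+b,
μ(1−μ)/(n+1) = 0.0196 ⇒ n+1 = 0.24/0.0196 = 12.2449 ⇒ n = 11.2449.
Hence a = 0.4×11.2449 = 4.50, b = 0.6×11.2449 = 6.75.

a = 4.50, b = 6.75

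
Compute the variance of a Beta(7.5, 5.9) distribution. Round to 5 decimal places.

μ = 7.5/13.4 = 0.559701; Var = μ(1−μ)/(α+β+1) = 0.2464357/14.4 = 0.01711.

0.01711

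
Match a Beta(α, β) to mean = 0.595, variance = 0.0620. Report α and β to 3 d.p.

α = 1.718, β = 1.169

By moment matching, α+β = μ(1−μ)/σ² − 1 = (0.595·0.405)/0.0620 − 1 = 3.8867 − 1 = 2.8867.
Since α/(α+β) = μ, α = 0.595·2.8867 = 1.718 and β = 0.405·2.8867 = 1.169.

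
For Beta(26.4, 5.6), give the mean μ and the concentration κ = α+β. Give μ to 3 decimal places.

κ = α+β = 26.4+5.6 = 32.0; μ = α/κ = 26.4/32.0 = 0.825.

μ = 0.825, κ = 32.0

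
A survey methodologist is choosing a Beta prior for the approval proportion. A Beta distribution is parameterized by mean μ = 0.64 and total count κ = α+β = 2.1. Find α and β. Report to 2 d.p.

α = 1.34, β = 0.76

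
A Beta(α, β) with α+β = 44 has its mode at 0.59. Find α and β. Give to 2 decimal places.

α = 25.78, β = 18.22

For α,β>1 the mode is (α−1)/(α+β−2), so α = mode·(κ−2)+1 = 0.59×42+1 = 25.78.
And β = (1−mode)·(κ−2)+1 = 0.41×42+1 = 18.22.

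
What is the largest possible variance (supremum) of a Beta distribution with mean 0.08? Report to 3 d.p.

For fixed mean μ the Beta variance is μ(1−μ)/(α+β+1), increasing as α+β decreases.
Its least upper bound (not attained) is μ(1−μ) = 0.08·0.92 = 0.074.

0.074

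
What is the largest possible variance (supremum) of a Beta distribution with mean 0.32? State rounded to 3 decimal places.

For fixed mean μ the Beta variance is μ(1−μ)/(α+β+1), increasing as α+β decreases.
Its least upper bound (not attained) is μ(1−μ) = 0.32·0.68 = 0.218.

0.218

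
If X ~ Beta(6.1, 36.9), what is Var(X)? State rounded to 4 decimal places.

0.0028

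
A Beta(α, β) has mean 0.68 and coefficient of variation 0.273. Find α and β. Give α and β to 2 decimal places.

α = 3.61, β = 1.70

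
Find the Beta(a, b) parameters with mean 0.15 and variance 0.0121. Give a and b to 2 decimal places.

a = 1.43, b = 8.11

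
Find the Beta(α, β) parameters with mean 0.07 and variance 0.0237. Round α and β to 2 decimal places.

Write ν = α+β; then α = μν and Var = μ(1−μ)/(ν+1).
ν = μ(1−μ)/Var − 1 = 0.0651/0.0237 − 1 = 1.7468.
α = 0.07·1.7468 = 0.12, β = 0.93·1.7468 = 1.62.

α = 0.12, β = 1.62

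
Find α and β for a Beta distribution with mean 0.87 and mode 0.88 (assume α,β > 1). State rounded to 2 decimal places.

α = 66.12, β = 9.88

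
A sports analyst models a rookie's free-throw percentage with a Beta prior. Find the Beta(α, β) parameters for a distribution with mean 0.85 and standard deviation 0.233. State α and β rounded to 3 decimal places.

α = 1.146, β = 0.202

σ² = 0.233² = 0.054289.
With s = α+β, Var = μ(1−μ)/(s+1), so s+1 = (0.85×0.15)/0.054289 = 2.3485 and s = 1.3485.
α = μs = 1.146, β = (1−μ)s = 0.202.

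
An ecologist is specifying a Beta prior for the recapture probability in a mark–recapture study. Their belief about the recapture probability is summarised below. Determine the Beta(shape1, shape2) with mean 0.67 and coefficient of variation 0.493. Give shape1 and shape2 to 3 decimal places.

shape1 = 0.688, shape2 = 0.339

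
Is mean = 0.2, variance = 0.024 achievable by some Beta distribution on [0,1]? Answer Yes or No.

Yes

The Beta variance bound is σ² < μ(1−μ).
Here μ(1−μ) = 0.2×0.8 = 0.16, and 0.024 < 0.16.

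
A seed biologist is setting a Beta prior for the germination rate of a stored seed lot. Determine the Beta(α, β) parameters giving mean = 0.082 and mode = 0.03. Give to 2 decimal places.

With s = α+β: μ = α/s and mode = (α−1)/(s−2). Eliminating α = μs,
μs − 1 = m(s−2) ⇒ s(μ−m) = 1−2m ⇒ s = 0.94/0.052 = 18.0769.
So α = μs = 1.48, β = (1−μ)s = 16.59.

α = 1.48, β = 16.59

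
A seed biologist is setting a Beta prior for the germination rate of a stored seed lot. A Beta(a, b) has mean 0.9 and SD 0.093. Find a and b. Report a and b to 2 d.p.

First σ² = 0.008649. Setting a = μn, b = (1−μ)n with n = a+b,
μ(1−μ)/(n+1) = 0.008649 ⇒ n+1 = 0.09/0.008649 = 10.4058 ⇒ n = 9.4058.
Hence a = 0.9×9.4058 = 8.47, b = 0.1×9.4058 = 0.94.

a = 8.47, b = 0.94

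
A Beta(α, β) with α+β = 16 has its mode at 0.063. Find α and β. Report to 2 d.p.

α = 1.88, β = 14.12

For α,β>1 the mode is (α−1)/(α+β−2), so α = mode·(κ−2)+1 = 0.063×14+1 = 1.88.
And β = (1−mode)·(κ−2)+1 = 0.937×14+1 = 14.12.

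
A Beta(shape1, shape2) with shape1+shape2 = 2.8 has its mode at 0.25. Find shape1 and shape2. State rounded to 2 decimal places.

For shape1,shape2>1 the mode is (shape1−1)/(shape1+shape2−2), so shape1 = mode·(κ−2)+1 = 0.25×0.8+1 = 1.20.
And shape2 = (1−mode)·(κ−2)+1 = 0.75×0.8+1 = 1.60.

shape1 = 1.20, shape2 = 1.60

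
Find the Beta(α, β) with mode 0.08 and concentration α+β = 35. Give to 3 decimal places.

α = 3.640, β = 31.360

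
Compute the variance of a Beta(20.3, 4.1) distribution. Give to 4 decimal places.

α+β = 24.4 and αβ = 83.23, so Var = αβ/[(α+β)²(α+β+1)] = 83.23/15122.144 = 0.0055.

0.0055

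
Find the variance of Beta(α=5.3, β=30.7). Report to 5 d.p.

μ = 5.3/36.0 = 0.147222; Var = μ(1−μ)/(α+β+1) = 0.1255478/37.0 = 0.00339.

0.00339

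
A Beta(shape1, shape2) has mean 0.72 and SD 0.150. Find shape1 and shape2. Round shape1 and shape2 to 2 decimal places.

shape1 = 5.73, shape2 = 2.23

Variance = 0.150² = 0.022500. The moment-matching identity shape1+shape2 = μ(1−μ)/Var − 1 gives
shape1+shape2 = 0.2016/0.022500 − 1 = 7.9600, so shape1 = μ·7.9600 = 5.73 and shape2 = (1−μ)·7.9600 = 2.23.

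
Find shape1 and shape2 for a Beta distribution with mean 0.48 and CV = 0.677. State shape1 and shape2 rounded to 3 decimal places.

Var = (CV·μ)² = (0.677×0.48)² = 0.105599.
shape1+shape2 = μ(1−μ)/Var − 1 = 0.2496/0.105599 − 1 = 1.3637.
Thus shape1 = 0.48·1.3637 = 0.655 and shape2 = 0.52·1.3637 = 0.709.

shape1 = 0.655, shape2 = 0.709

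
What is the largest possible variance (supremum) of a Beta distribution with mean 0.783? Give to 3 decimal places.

0.170

Var = μ(1−μ)/(α+β+1), which approaches μ(1−μ) as α+β → 0.
So the supremum is μ(1−μ) = 0.783×0.217 = 0.170.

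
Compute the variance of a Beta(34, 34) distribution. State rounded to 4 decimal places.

α+β = 68 and αβ = 1156, so Var = αβ/[(α+β)²(α+β+1)] = 1156/319056 = 0.0036.

0.0036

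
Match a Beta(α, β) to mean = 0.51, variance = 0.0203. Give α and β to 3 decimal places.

α = 5.768, β = 5.542

By moment matching, α+β = μ(1−μ)/σ² − 1 = (0.51·0.49)/0.0203 − 1 = 12.3103 − 1 = 11.3103.
Since α/(α+β) = μ, α = 0.51·11.3103 = 5.768 and β = 0.49·11.3103 = 5.542.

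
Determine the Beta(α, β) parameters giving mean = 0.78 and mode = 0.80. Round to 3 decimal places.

Let s = α+β. Mean gives α = μs = 0.78s; mode gives (α−1)/(s−2) = 0.80.
Substituting: 0.78s − 1 = 0.80(s−2) = 0.80s − 1.60, so -0.02s = -0.60 and s = 30.0000.
Then α = 0.78×30.0000 = 23.400 and β = s−α = 6.600.

α = 23.400, β = 6.600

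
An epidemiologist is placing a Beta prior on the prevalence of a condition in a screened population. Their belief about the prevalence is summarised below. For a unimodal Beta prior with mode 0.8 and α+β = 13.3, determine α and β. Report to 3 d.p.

For α,β>1 the mode is (α−1)/(α+β−2), so α = mode·(κ−2)+1 = 0.8×11.3+1 = 10.040.
And β = (1−mode)·(κ−2)+1 = 0.2×11.3+1 = 3.260.

α = 10.040, β = 3.260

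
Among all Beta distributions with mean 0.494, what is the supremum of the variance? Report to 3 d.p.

Var = μ(1−μ)/(α+β+1), which approaches μ(1−μ) as α+β → 0.
So the supremum is μ(1−μ) = 0.494×0.506 = 0.250.

0.250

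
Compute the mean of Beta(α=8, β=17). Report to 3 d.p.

0.320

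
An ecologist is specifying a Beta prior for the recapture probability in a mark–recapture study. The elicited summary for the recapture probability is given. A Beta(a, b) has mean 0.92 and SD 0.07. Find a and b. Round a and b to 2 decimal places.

σ² = 0.07² = 0.0049.
With s = a+b, Var = μ(1−μ)/(s+1), so s+1 = (0.92×0.08)/0.0049 = 15.0204 and s = 14.0204.
a = μs = 12.90, b = (1−μ)s = 1.12.

a = 12.90, b = 1.12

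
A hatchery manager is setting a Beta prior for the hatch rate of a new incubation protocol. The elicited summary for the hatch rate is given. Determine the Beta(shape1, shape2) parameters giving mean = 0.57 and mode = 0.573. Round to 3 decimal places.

Let s = shape1+shape2. Mean gives shape1 = μs = 0.57s; mode gives (shape1−1)/(s−2) = 0.573.
Substituting: 0.57s − 1 = 0.573(s−2) = 0.573s − 1.146, so -0.003s = -0.146 and s = 48.6667.
Then shape1 = 0.57×48.6667 = 27.740 and shape2 = s−shape1 = 20.927.

shape1 = 27.740, shape2 = 20.927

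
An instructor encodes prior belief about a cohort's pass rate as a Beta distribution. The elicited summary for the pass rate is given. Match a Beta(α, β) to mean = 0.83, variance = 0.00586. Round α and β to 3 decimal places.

α = 19.155, β = 3.923

Let s = α+β. The Beta variance is μ(1−μ)/(s+1).
So s+1 = μ(1−μ)/σ² = (0.83×0.17)/0.00586 = 0.1411/0.00586 = 24.0785, giving s = 23.0785.
Then α = μs = 0.83×23.0785 = 19.155 and β = (1−μ)s = 0.17×23.0785 = 3.923.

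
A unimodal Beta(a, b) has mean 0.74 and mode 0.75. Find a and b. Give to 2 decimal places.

a = 37.00, b = 13.00

With s = a+b: μ = a/s and mode = (a−1)/(s−2). Eliminating a = μs,
μs − 1 = m(s−2) ⇒ s(μ−m) = 1−2m ⇒ s = -0.50/-0.01 = 50.0000.
So a = μs = 37.00, b = (1−μ)s = 13.00.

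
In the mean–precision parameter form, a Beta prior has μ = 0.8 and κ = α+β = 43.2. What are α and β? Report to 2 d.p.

α = 34.56, β = 8.64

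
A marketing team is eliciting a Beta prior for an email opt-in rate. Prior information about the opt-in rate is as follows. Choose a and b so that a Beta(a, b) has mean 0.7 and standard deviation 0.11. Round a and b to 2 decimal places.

a = 11.45, b = 4.91

Variance = 0.11² = 0.0121. The moment-matching identity a+b = μ(1−μ)/Var − 1 gives
a+b = 0.21/0.0121 − 1 = 16.3554, so a = μ·16.3554 = 11.45 and b = (1−μ)·16.3554 = 4.91.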